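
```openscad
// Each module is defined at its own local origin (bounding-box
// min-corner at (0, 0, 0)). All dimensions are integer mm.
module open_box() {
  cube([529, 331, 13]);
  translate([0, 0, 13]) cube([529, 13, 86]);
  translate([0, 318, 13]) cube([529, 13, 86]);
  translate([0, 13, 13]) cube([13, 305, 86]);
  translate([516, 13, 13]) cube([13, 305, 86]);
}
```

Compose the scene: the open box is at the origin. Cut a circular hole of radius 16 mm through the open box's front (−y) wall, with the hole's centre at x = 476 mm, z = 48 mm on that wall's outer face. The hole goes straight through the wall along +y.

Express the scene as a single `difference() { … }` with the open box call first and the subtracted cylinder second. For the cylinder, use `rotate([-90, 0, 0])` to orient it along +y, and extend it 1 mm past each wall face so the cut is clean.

difference() {
  open_box();
  translate([476, -1, 48]) rotate([-90, 0, 0]) cylinder(h = 15, r = 16);
}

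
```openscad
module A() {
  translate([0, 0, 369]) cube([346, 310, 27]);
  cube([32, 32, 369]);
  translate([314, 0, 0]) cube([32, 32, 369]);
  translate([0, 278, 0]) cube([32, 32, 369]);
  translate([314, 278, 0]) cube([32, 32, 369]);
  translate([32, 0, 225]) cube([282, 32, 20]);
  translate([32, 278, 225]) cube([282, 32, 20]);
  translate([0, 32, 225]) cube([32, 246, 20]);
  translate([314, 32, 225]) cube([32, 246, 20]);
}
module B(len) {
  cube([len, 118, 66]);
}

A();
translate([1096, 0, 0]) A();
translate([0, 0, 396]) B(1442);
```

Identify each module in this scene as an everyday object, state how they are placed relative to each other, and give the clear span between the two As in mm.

A is a stool. B is a beam. A beam spans the tops of two stools. The clear span between the two stools is 750 mm.

Second stool starts at x = 1096; first ends at x = 346; clear span = 1096 − 346 = 750 mm.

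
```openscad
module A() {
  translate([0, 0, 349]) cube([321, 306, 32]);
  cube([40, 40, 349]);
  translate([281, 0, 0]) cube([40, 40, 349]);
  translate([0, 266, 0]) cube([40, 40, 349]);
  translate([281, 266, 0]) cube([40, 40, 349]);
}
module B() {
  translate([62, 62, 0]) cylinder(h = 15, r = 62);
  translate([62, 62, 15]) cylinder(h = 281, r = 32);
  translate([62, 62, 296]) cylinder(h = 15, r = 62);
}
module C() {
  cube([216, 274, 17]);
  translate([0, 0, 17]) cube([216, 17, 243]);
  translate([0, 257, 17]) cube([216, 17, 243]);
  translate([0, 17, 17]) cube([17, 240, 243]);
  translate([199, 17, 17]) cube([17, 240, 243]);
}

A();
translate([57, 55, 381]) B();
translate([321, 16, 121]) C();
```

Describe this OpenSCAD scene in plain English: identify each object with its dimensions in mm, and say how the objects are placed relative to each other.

A is a four-legged stool. The seat is a 321×306×32 mm slab whose top surface is at z = 381 mm; four square legs, each 40×40 mm in cross-section, run from the floor (z = 0) to the underside of the seat, each flush with a corner of the seat.

B is a spool: two coaxial disc flanges of radius 62 mm and thickness 15 mm, joined by a core cylinder of radius 32 mm and height 281 mm. The lower flange rests on z = 0 and the three cylinders share a vertical axis.

C is an open storage box with external size 216×274×260 mm and wall thickness 17 mm (the base is also 17 mm thick). The base covers the whole footprint; the four walls stand on the base, with the y-facing walls full-width and the x-facing walls fitting between their inner faces.

The spool is on top of the stool. The open box is beside the stool with their tops flush at z = 381.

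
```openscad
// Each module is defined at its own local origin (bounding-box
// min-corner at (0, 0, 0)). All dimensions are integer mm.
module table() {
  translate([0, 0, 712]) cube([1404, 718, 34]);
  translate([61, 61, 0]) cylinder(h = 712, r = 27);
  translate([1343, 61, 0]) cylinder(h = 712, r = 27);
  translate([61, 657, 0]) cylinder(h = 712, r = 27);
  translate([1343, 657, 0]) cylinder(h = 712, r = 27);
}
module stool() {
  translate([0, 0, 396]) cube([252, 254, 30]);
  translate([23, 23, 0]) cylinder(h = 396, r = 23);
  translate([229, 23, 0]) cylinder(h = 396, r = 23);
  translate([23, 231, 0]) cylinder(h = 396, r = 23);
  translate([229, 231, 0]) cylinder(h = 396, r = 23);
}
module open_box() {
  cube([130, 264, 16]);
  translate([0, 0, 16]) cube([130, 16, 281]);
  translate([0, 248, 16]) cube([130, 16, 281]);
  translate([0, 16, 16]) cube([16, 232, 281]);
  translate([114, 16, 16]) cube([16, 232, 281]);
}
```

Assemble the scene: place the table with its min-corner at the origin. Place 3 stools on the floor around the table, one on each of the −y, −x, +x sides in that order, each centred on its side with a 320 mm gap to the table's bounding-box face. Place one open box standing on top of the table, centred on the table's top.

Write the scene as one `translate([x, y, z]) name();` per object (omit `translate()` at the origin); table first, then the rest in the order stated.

table();
translate([576, -574, 0]) stool();
translate([-572, 232, 0]) stool();
translate([1724, 232, 0]) stool();
translate([637, 227, 746]) open_box();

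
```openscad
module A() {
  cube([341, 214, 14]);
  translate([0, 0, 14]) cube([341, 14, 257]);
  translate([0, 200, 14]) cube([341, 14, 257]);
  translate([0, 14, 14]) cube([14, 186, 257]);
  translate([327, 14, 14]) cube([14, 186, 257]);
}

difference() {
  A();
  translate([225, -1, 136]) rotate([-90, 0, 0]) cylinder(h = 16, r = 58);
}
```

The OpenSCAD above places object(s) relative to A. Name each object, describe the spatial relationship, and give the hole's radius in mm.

The subtracted cylinder has r = 58 mm.

A is an open box. The open box has a circular hole through its front wall. The hole's radius is 58 mm.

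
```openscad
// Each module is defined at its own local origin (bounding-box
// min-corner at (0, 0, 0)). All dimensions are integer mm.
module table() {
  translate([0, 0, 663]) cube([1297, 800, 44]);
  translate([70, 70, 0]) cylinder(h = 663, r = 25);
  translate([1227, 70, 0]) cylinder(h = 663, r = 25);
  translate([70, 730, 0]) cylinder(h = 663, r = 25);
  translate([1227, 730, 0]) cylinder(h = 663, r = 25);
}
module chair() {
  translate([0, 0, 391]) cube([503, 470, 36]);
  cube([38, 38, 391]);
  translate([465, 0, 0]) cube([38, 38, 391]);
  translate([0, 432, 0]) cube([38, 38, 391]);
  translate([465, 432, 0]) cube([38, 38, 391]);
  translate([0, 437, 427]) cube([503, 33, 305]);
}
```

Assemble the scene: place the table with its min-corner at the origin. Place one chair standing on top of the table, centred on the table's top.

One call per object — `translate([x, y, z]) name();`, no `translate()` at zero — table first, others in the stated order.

table();
translate([397, 165, 707]) chair();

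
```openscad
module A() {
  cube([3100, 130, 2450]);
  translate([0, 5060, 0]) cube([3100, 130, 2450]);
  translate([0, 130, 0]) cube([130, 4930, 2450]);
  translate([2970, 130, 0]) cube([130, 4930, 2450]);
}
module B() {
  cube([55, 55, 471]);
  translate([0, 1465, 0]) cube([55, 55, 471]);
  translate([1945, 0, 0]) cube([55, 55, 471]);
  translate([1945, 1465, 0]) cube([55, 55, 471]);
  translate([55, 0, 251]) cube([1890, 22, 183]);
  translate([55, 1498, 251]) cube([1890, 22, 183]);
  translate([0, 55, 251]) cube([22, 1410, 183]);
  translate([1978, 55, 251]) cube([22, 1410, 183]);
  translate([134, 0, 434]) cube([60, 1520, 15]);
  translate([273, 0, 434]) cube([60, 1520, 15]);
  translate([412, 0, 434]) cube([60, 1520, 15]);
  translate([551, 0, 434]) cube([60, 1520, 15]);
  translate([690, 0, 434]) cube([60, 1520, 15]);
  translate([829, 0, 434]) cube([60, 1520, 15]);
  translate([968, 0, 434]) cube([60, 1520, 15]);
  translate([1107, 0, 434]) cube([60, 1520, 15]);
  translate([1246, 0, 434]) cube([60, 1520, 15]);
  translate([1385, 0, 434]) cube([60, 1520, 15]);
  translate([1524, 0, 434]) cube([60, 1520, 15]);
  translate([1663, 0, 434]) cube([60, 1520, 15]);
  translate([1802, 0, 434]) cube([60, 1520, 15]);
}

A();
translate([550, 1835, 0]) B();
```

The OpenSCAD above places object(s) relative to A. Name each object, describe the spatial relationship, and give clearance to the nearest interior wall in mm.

Clearances: x = 420, y = 1705; minimum 420 mm.

A is a house frame. B is a bed frame. The bed frame sits inside the house frame, centred. The clearance to the nearest interior wall is 420 mm.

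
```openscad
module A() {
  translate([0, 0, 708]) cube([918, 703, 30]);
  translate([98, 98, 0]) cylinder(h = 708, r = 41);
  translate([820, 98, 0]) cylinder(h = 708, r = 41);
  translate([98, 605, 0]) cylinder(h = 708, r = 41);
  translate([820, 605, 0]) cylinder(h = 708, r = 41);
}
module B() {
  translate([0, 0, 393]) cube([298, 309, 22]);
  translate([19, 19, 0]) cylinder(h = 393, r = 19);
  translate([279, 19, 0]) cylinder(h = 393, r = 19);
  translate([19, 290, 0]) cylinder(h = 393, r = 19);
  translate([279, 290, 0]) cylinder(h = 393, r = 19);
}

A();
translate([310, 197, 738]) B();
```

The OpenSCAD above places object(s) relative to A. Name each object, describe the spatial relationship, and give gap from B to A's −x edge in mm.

A is a table. B is a stool. The stool is on top of the table, centred. The gap from the stool to the table's −x edge is 310 mm.

The stool's min-x is at 310; the table's min-x is 0; gap = 310 mm.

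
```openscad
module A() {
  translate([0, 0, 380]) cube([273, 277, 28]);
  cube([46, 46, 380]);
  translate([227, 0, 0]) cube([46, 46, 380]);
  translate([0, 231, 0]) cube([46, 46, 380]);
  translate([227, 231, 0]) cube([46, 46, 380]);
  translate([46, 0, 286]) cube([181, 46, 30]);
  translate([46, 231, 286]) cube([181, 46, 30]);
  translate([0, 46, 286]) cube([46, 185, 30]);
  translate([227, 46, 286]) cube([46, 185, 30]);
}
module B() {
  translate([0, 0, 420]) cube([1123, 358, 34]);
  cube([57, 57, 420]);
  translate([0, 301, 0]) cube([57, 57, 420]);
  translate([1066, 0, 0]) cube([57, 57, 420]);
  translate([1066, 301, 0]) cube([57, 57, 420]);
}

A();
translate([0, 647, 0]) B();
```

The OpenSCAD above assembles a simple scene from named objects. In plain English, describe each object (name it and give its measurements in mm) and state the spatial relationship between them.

A is a simple wooden stool: a rectangular seat 273 mm (x) by 277 mm (y), 28 mm thick, top face at z = 408 mm, on four square legs, each 46×46 mm in cross-section. The legs rest on z = 0, each flush with a corner of the seat. Four stretchers, 46 mm wide and 30 mm tall, connect adjacent legs with their undersides at z = 286 mm, each running between the inner faces of the legs it joins and aligned with the legs' outer faces on the other axis.

B is a long wooden bench with a 1123 mm (x) × 358 mm (y) seat, 34 mm thick, its top surface 454 mm above the floor. Four 57 mm square legs at the seat corners, flush with the edges, run from z = 0 to the seat underside.

The bench is on the floor beside the stool on its +y side.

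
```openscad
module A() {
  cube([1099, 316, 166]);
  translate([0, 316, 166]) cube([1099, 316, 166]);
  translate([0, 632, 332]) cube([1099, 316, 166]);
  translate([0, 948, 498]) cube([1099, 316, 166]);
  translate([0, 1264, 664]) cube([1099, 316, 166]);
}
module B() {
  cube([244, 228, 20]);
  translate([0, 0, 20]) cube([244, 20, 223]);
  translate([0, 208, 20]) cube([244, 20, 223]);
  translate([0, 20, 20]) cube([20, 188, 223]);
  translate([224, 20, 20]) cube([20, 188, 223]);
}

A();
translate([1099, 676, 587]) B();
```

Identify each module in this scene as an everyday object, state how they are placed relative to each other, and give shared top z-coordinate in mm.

Both tops at z = 830 mm.

A is a staircase. B is an open box. The open box is beside the staircase with their tops flush at z = 830. The shared top z-coordinate is 830 mm.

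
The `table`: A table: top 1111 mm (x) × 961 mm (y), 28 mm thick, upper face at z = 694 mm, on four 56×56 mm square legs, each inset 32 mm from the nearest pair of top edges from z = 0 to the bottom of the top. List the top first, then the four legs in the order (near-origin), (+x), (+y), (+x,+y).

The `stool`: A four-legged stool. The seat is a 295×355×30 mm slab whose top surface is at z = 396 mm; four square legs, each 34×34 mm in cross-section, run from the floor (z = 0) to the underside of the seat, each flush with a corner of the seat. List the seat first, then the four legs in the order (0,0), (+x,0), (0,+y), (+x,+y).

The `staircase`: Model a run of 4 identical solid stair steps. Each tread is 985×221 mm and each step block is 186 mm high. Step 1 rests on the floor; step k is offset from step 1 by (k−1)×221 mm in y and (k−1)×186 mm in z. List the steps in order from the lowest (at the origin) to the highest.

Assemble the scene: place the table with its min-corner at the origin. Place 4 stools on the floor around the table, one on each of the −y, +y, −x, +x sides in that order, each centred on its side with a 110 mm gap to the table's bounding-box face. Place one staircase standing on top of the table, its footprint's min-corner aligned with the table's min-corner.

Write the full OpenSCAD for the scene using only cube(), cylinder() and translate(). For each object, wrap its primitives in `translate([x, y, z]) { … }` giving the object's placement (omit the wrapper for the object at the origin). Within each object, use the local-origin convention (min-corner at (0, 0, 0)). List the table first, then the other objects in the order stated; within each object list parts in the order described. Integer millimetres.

translate([0, 0, 666]) cube([1111, 961, 28]);
translate([32, 32, 0]) cube([56, 56, 666]);
translate([1023, 32, 0]) cube([56, 56, 666]);
translate([32, 873, 0]) cube([56, 56, 666]);
translate([1023, 873, 0]) cube([56, 56, 666]);
translate([408, -465, 0]) {
  translate([0, 0, 366]) cube([295, 355, 30]);
  cube([34, 34, 366]);
  translate([261, 0, 0]) cube([34, 34, 366]);
  translate([0, 321, 0]) cube([34, 34, 366]);
  translate([261, 321, 0]) cube([34, 34, 366]);
}
translate([408, 1071, 0]) {
  translate([0, 0, 366]) cube([295, 355, 30]);
  cube([34, 34, 366]);
  translate([261, 0, 0]) cube([34, 34, 366]);
  translate([0, 321, 0]) cube([34, 34, 366]);
  translate([261, 321, 0]) cube([34, 34, 366]);
}
translate([-405, 303, 0]) {
  translate([0, 0, 366]) cube([295, 355, 30]);
  cube([34, 34, 366]);
  translate([261, 0, 0]) cube([34, 34, 366]);
  translate([0, 321, 0]) cube([34, 34, 366]);
  translate([261, 321, 0]) cube([34, 34, 366]);
}
translate([1221, 303, 0]) {
  translate([0, 0, 366]) cube([295, 355, 30]);
  cube([34, 34, 366]);
  translate([261, 0, 0]) cube([34, 34, 366]);
  translate([0, 321, 0]) cube([34, 34, 366]);
  translate([261, 321, 0]) cube([34, 34, 366]);
}
translate([0, 0, 694]) {
  cube([985, 221, 186]);
  translate([0, 221, 186]) cube([985, 221, 186]);
  translate([0, 442, 372]) cube([985, 221, 186]);
  translate([0, 663, 558]) cube([985, 221, 186]);
}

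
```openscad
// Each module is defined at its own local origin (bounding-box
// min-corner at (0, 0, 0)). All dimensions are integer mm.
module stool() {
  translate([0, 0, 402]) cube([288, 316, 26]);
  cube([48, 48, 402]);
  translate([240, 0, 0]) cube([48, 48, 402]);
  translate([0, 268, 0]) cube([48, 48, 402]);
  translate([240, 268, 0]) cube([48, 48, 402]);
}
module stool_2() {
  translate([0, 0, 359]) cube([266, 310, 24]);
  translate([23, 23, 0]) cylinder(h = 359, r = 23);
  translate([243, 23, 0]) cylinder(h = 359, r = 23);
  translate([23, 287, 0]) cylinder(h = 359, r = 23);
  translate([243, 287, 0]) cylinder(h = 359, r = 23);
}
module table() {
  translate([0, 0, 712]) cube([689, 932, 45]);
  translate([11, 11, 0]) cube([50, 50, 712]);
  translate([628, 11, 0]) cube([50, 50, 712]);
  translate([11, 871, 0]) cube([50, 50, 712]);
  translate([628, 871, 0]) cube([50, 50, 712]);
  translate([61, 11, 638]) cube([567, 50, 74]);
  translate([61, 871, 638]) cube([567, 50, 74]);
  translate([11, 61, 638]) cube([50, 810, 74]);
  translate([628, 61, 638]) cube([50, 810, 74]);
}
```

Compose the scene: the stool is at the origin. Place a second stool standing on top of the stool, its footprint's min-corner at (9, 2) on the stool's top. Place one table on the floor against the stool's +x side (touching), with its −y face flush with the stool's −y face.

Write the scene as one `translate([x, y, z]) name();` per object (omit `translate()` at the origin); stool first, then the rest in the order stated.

stool();
translate([9, 2, 428]) stool_2();
translate([288, 0, 0]) table();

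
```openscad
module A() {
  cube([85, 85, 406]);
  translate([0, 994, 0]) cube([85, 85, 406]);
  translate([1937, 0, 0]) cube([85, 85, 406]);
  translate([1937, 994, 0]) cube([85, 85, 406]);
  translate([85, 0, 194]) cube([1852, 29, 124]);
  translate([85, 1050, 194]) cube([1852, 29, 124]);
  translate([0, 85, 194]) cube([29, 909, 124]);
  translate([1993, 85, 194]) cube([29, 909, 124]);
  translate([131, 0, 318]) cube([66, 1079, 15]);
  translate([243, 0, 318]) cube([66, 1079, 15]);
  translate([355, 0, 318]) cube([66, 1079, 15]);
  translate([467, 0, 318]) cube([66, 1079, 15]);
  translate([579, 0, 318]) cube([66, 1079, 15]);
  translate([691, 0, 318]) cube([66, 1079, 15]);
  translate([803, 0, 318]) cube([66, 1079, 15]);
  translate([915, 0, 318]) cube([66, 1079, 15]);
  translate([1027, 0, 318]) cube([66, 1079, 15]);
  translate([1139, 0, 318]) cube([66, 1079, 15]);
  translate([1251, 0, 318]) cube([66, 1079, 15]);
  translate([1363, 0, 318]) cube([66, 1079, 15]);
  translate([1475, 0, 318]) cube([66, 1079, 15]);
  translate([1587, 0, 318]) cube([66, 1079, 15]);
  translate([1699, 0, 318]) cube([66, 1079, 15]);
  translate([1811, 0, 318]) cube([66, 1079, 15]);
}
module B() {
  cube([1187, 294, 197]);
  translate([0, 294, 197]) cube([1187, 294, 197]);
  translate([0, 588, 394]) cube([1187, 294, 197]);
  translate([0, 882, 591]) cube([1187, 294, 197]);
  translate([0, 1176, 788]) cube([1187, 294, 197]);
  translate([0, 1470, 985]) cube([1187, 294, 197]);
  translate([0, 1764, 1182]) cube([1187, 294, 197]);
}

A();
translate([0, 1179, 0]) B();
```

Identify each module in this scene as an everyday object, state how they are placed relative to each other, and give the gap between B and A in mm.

A is a bed frame. B is a staircase. The staircase is on the floor beside the bed frame on its +y side. The gap between the staircase and the bed frame is 100 mm.

The staircase's nearest face is 100 mm from the bed frame's +y face.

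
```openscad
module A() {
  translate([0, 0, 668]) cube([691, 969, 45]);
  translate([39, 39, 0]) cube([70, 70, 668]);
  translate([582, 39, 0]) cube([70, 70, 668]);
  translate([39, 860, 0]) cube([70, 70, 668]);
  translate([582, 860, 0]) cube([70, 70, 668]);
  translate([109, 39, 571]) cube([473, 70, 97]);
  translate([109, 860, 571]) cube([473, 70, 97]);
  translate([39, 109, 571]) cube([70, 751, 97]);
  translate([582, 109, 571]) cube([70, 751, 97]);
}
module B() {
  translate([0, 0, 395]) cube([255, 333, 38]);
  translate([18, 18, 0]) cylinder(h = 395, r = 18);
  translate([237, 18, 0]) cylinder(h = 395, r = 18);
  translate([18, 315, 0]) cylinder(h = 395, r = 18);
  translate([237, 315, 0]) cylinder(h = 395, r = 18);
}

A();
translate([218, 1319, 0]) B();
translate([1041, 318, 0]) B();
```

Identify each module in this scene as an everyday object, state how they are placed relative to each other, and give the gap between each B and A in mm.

A is a table. B is a stool. Two stools sit around the table at the +y, +x sides. The gap between each stool and the table is 350 mm.

Each stool's nearest face is 350 mm from the table's bounding box.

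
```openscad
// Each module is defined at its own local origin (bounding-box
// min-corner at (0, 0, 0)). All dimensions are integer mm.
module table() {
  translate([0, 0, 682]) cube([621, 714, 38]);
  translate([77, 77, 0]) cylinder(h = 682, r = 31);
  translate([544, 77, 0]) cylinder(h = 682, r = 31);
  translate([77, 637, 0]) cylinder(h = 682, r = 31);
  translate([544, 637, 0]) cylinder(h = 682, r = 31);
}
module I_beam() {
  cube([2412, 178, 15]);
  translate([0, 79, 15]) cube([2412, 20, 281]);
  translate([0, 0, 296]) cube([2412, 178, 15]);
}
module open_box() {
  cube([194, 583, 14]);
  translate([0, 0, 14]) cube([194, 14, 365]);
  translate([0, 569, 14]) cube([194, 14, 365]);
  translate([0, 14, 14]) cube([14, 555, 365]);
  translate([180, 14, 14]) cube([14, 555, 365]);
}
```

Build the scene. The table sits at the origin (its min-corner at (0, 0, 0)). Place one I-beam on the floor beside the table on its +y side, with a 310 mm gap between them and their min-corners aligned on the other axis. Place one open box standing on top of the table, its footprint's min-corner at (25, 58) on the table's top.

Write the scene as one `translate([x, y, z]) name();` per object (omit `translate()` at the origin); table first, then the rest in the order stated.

table();
translate([0, 1024, 0]) I_beam();
translate([25, 58, 720]) open_box();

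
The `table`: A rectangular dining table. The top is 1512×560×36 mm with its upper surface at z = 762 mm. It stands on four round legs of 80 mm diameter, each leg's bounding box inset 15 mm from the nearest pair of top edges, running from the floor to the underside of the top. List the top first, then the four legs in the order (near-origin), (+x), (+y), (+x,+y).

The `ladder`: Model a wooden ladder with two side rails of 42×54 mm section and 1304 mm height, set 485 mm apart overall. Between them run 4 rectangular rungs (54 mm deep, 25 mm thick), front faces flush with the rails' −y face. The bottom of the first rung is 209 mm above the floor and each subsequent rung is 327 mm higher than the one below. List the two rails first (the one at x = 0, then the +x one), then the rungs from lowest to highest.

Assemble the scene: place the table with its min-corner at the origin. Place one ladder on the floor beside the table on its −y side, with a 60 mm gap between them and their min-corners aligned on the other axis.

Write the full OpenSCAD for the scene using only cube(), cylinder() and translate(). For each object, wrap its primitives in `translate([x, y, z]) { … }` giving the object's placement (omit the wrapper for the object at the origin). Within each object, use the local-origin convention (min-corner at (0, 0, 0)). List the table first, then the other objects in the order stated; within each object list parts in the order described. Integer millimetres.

translate([0, 0, 726]) cube([1512, 560, 36]);
translate([55, 55, 0]) cylinder(h = 726, r = 40);
translate([1457, 55, 0]) cylinder(h = 726, r = 40);
translate([55, 505, 0]) cylinder(h = 726, r = 40);
translate([1457, 505, 0]) cylinder(h = 726, r = 40);
translate([0, -114, 0]) {
  cube([42, 54, 1304]);
  translate([443, 0, 0]) cube([42, 54, 1304]);
  translate([42, 0, 209]) cube([401, 54, 25]);
  translate([42, 0, 536]) cube([401, 54, 25]);
  translate([42, 0, 863]) cube([401, 54, 25]);
  translate([42, 0, 1190]) cube([401, 54, 25]);
}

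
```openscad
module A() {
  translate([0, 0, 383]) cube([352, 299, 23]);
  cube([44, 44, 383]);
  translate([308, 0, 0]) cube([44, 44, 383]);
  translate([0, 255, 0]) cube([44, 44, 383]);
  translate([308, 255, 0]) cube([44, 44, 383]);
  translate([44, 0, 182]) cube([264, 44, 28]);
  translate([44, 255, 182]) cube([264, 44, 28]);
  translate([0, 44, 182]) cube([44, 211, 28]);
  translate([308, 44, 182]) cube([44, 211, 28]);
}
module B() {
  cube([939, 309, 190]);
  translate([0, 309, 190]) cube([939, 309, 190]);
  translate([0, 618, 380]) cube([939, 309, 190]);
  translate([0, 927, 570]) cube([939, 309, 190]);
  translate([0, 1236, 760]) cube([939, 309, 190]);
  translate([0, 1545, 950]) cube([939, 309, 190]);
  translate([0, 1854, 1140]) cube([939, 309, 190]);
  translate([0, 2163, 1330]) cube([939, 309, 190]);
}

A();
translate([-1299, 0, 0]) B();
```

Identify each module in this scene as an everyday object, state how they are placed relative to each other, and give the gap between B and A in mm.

The staircase's nearest face is 360 mm from the stool's −x face.

A is a stool. B is a staircase. The staircase is on the floor beside the stool on its −x side. The gap between the staircase and the stool is 360 mm.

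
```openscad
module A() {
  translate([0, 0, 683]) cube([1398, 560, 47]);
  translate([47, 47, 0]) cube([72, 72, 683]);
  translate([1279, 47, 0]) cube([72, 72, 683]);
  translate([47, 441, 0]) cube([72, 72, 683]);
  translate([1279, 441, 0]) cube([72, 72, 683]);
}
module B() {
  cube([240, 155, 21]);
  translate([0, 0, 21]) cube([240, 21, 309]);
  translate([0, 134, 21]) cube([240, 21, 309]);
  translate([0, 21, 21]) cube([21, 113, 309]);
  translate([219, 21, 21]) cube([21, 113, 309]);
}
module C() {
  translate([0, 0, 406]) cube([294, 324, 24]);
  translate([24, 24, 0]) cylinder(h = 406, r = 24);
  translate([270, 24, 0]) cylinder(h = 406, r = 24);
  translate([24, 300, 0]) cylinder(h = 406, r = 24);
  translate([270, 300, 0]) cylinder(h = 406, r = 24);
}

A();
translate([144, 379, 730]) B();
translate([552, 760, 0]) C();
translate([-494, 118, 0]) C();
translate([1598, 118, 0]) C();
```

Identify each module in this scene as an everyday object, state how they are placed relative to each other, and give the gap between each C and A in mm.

Each stool's nearest face is 200 mm from the table's bounding box.

A is a table. B is an open box. C is a stool. The open box is on top of the table. Three stools sit around the table at the +y, −x, +x sides. The gap between each stool and the table is 200 mm.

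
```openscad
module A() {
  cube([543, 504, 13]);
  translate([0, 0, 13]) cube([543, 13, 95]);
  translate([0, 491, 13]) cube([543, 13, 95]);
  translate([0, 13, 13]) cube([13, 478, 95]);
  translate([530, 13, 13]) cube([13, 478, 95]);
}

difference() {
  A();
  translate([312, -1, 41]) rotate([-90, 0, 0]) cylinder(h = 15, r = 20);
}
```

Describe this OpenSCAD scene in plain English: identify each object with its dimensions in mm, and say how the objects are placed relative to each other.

A is an open-topped rectangular box: outside dimensions 543×504×108 mm, with a uniform wall and base thickness of 13 mm. The base is a full 543×504 slab on the floor; four walls sit on top of the base. The front and back walls (the −y and +y sides) span the full width; the two side walls fit between them.

The open box has a circular hole of radius 20 mm through its front wall, centred at (x = 312, z = 41).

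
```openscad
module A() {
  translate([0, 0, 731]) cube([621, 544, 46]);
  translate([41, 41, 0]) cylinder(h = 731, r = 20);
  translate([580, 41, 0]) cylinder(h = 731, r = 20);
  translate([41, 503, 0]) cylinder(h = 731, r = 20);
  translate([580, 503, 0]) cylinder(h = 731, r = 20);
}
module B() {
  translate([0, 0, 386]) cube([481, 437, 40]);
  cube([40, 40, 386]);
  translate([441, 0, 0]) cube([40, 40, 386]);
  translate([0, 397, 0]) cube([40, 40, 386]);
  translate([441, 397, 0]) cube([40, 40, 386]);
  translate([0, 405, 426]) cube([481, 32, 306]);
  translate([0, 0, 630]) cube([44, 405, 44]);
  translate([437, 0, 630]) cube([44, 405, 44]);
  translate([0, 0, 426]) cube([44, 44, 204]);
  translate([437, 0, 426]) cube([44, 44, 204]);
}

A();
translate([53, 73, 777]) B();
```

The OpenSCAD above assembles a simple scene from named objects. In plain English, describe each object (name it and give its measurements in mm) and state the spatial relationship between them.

A is a table: top 621 mm (x) × 544 mm (y), 46 mm thick, upper face at z = 777 mm, on four round legs of 40 mm diameter, each leg's bounding box inset 21 mm from the nearest pair of top edges, running from z = 0 to the bottom of the top.

B is a chair. The seat is a 481×437×40 mm slab with its top at z = 426 mm, on four 40×40 mm corner legs (flush with the seat edges, standing on z = 0). A flat backrest 32 mm thick, 306 mm tall, spans the full seat width and rises from the seat top along its +y edge, rear face flush with the rear of the seat. Two armrests of 44×44 mm section run along each side from the seat's front edge to the front of the backrest, top faces 248 mm above the seat top and outer faces flush with the seat's x-edges; a 44×44 mm post under the front of each armrest stands on the seat at the front corner.

The chair is on top of the table.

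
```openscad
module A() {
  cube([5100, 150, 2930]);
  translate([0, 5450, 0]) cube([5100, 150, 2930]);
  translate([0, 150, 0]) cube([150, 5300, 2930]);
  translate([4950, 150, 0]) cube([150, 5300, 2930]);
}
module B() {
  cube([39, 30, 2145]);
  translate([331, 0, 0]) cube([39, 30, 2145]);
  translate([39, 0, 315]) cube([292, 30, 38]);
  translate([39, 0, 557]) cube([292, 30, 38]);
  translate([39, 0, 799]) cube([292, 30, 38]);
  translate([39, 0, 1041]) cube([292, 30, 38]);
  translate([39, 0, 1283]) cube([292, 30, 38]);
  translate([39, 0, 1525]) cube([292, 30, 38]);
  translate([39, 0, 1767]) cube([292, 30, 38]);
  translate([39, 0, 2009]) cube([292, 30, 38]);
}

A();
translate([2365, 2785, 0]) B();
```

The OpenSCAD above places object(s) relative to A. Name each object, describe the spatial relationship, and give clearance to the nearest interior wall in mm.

A is a house frame. B is a ladder. The ladder sits inside the house frame, centred. The clearance to the nearest interior wall is 2215 mm.

Clearances: x = 2215, y = 2635; minimum 2215 mm.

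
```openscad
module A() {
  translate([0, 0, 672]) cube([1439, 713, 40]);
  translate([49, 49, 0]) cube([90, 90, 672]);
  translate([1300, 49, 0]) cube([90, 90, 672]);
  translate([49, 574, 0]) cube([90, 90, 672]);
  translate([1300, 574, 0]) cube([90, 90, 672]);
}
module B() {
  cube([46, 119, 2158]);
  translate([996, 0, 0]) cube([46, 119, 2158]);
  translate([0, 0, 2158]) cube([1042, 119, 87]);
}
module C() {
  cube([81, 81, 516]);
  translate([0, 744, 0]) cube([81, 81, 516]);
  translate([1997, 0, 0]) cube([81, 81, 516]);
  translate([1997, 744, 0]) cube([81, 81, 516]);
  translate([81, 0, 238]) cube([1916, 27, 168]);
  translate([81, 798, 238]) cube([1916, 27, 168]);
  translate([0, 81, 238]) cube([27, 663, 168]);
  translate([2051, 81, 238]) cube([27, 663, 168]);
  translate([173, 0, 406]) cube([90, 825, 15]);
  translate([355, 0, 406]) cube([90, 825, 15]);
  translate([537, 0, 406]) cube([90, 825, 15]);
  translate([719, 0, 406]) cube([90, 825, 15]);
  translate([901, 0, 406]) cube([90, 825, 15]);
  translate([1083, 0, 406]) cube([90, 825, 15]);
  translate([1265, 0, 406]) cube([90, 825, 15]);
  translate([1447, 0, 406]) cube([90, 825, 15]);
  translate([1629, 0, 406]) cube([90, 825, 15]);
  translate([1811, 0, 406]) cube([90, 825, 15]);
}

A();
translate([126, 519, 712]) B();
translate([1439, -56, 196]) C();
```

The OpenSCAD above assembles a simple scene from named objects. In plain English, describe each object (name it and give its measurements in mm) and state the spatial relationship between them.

A is a rectangular dining table. The top is 1439×713×40 mm with its upper surface at z = 712 mm. It stands on four 90×90 mm square legs, each inset 49 mm from the nearest pair of top edges, running from the floor to the underside of the top.

B is a door frame. The clear opening is 950 mm wide and 2158 mm high. Two 46 mm wide jambs, 119 mm deep, stand either side of the opening from the floor to the top of the opening. A 87 mm thick head sits across the top of both jambs, spanning the full outside width of the frame.

C is a bed frame 2078 mm long (x) by 825 mm wide (y). Four 81×81 mm corner posts, 516 mm tall, at the corners of the footprint. Four rails of 27 mm thickness and 168 mm height run between adjacent posts with their undersides at z = 238 mm, their outer faces flush with the outside of the frame (the two x-running rails run between the posts' inner faces; the two y-running rails run between the posts' inner faces). 10 slats, each 90 mm wide (x) and 15 mm thick, lie across the top of the two x-running rails, running the full 825 mm width of the frame in y; the slats are evenly spaced along x between the inner faces of the end posts with equal gaps (rounded down to the nearest mm) at the −x end and between each pair — any rounding remainder accumulates at the +x end.

The door frame is on top of the table. The bed frame is beside the table with their tops flush at z = 712.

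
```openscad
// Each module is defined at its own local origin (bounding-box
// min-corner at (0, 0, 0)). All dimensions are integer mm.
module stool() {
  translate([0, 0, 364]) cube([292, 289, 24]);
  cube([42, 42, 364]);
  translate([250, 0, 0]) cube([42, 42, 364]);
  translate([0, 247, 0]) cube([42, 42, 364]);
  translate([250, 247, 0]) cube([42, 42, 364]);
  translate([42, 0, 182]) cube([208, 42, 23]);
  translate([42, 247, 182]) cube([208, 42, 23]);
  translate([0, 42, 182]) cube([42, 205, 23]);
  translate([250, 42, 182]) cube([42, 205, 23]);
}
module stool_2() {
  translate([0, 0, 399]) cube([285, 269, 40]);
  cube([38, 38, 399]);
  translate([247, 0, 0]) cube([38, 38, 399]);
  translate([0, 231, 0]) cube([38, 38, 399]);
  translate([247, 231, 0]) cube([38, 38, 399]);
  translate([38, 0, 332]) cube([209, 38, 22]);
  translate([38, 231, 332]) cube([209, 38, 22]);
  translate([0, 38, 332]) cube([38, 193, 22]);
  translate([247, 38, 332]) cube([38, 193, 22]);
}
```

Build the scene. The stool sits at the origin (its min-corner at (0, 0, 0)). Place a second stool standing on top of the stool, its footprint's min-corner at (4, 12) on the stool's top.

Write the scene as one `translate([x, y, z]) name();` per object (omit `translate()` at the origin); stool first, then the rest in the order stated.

stool();
translate([4, 12, 388]) stool_2();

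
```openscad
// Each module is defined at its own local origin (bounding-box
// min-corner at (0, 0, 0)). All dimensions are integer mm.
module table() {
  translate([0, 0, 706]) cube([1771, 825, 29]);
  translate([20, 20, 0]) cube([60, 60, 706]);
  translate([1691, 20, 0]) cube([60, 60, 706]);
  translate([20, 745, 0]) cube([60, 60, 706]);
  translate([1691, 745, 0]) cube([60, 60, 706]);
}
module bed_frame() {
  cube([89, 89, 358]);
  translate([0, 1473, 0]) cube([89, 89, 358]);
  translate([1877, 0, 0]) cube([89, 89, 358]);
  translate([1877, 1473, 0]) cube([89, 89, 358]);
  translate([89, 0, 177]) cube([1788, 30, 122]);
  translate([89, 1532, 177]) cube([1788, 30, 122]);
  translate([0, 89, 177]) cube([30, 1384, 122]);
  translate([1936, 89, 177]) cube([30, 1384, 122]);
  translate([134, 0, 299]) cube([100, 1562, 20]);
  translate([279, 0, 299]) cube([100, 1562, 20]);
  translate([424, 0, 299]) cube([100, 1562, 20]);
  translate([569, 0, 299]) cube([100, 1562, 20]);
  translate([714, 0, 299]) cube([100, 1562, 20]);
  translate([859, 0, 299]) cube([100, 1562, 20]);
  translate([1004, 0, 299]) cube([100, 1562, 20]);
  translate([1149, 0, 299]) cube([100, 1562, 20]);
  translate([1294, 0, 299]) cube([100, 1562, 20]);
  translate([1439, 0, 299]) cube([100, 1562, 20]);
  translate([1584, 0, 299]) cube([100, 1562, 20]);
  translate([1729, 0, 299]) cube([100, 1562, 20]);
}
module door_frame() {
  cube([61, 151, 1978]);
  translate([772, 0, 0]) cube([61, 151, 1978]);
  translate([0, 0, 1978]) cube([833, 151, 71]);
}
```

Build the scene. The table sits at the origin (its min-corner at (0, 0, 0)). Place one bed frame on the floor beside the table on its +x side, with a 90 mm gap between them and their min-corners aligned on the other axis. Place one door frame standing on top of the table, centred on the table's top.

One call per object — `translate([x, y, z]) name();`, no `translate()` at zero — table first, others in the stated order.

table();
translate([1861, 0, 0]) bed_frame();
translate([469, 337, 735]) door_frame();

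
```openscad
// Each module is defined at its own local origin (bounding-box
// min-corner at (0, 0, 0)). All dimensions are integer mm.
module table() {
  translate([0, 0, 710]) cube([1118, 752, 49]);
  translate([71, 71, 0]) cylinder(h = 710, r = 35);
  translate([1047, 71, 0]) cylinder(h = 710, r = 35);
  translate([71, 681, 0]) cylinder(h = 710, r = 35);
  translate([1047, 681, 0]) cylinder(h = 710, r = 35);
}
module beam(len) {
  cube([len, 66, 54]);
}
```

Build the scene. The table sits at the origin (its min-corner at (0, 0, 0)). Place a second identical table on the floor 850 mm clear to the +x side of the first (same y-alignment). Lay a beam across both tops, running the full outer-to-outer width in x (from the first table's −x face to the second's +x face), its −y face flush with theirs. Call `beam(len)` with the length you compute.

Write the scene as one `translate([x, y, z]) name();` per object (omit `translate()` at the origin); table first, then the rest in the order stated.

table();
translate([1968, 0, 0]) table();
translate([0, 0, 759]) beam(3086);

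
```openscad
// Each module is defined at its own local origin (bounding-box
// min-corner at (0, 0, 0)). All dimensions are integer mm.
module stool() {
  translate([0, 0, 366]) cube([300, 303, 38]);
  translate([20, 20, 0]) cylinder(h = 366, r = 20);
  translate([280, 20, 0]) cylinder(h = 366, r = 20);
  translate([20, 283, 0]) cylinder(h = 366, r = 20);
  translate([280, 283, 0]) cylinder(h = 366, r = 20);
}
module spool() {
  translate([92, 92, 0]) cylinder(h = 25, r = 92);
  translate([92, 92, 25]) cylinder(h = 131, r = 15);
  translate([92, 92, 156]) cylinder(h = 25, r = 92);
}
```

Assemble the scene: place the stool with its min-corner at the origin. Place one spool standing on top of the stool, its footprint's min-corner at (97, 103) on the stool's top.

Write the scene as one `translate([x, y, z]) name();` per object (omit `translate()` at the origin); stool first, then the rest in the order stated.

stool();
translate([97, 103, 404]) spool();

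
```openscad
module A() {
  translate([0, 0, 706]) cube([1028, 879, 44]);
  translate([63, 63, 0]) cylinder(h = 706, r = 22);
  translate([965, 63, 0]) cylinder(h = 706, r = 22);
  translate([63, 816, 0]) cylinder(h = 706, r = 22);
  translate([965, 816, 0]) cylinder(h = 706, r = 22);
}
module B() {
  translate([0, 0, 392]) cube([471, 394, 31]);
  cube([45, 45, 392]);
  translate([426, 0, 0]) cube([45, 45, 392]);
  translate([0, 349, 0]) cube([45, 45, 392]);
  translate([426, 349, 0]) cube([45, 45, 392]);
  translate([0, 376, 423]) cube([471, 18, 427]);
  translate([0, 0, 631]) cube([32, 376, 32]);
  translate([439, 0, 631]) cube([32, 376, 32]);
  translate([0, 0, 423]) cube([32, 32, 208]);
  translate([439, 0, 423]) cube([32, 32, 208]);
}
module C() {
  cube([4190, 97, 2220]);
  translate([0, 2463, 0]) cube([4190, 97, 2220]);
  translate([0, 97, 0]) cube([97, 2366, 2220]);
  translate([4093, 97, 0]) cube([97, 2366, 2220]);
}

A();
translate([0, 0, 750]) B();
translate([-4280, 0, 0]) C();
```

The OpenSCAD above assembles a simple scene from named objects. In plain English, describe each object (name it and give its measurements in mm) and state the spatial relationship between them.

A is a table with a 1028×879 mm rectangular top, 44 mm thick, top surface at z = 750 mm, supported by four round legs of 44 mm diameter, each leg's bounding box inset 41 mm from the nearest pair of top edges, running from the floor.

B is a chair. The seat is a 471×394×31 mm slab with its top at z = 423 mm, on four 45×45 mm corner legs (flush with the seat edges, standing on z = 0). A flat backrest 18 mm thick, 427 mm tall, spans the full seat width and rises from the seat top along its +y edge, rear face flush with the rear of the seat. Two armrests of 32×32 mm section run along each side from the seat's front edge to the front of the backrest, top faces 240 mm above the seat top and outer faces flush with the seat's x-edges; a 32×32 mm post under the front of each armrest stands on the seat at the front corner.

C is a box-shaped house frame (walls only): outside footprint 4190×2560 mm, wall height 2220 mm, wall thickness 97 mm. The two y-facing walls run the full x-width; the two x-facing walls fit between the inner faces of the y-facing walls.

The chair is on top of the table. The house frame is on the floor beside the table on its −x side.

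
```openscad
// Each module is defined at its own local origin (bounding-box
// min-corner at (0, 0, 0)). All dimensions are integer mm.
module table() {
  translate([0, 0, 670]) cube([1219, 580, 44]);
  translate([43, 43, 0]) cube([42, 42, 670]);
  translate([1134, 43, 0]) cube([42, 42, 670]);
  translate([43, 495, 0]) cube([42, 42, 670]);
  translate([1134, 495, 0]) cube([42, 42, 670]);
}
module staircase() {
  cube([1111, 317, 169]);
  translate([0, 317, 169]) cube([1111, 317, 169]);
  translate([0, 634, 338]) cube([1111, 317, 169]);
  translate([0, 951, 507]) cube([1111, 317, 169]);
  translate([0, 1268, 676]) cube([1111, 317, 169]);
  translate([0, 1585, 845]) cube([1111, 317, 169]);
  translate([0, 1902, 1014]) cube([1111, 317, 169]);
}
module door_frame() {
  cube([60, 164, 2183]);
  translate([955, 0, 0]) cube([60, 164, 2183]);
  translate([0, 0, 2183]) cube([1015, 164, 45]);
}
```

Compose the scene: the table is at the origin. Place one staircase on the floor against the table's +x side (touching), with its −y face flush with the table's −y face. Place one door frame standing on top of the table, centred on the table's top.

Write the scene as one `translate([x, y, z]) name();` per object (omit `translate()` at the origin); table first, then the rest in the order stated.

table();
translate([1219, 0, 0]) staircase();
translate([102, 208, 714]) door_frame();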